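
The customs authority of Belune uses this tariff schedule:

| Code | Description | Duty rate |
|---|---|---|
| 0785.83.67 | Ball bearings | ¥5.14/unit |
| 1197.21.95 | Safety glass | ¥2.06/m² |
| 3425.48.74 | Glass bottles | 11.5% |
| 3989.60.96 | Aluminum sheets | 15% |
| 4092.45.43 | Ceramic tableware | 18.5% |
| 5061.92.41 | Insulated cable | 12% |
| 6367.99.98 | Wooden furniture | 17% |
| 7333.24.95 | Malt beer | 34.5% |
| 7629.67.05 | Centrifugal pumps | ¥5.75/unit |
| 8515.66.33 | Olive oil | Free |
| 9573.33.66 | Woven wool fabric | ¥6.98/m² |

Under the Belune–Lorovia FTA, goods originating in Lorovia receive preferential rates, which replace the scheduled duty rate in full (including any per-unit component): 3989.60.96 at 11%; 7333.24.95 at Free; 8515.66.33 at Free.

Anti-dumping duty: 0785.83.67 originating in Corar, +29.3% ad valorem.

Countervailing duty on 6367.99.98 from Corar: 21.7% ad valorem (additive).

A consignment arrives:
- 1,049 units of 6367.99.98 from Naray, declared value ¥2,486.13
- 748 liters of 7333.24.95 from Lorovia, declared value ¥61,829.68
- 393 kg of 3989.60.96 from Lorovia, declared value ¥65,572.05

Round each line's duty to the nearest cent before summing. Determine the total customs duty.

Line 1 (6367.99.98, Naray, 1,049 units, ¥2,486.13):
Base rate for 6367.99.98 is 17%.
The additional-duty order on 6367.99.98 targets Corar, not Naray; it does not apply.
Duty = ¥2,486.13 × 17% = ¥422.64.
Line 2 (7333.24.95, Lorovia, 748 liters, ¥61,829.68):
Base rate for 7333.24.95 is 34.5%.
Origin Lorovia qualifies under the Belune–Lorovia agreement and 7333.24.95 is covered: preferential rate Free applies instead.
Duty = ¥61,829.68 × 0% = ¥0.00.
Line 3 (3989.60.96, Lorovia, 393 kg, ¥65,572.05):
Base rate for 3989.60.96 is 15%.
Origin Lorovia qualifies under the Belune–Lorovia agreement and 3989.60.96 is covered: preferential rate 11% applies instead.
Duty = ¥65,572.05 × 11% = ¥7,212.93.
Total = ¥422.64 + ¥0.00 + ¥7,212.93 = ¥7,635.57.

¥7,635.57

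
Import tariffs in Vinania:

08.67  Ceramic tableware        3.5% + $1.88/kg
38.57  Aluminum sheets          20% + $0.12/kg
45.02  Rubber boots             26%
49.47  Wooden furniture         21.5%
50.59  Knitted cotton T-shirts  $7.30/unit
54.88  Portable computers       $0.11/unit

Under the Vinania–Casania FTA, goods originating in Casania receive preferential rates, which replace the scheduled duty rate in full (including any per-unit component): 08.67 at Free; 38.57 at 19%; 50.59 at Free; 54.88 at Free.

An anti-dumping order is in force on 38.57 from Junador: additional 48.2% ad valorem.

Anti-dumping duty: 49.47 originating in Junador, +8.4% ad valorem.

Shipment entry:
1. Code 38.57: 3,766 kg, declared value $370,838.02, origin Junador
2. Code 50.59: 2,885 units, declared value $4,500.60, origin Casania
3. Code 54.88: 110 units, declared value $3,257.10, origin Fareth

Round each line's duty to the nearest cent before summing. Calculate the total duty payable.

$253,375.55

Line 1 (38.57, Junador, 3,766 kg, $370,838.02):
Base rate for 38.57 is 20% + $0.12/kg.
38.57 has an FTA preferential rate, but origin Junador is not Casania; base rate stands.
Additional duty on 38.57 from Junador: +48.2%. Applied ad valorem rate: 20% + 48.2% = 68.2%.
Duty = $370,838.02 × 68.2% + 3,766 × $0.12 = $253,363.45.
Line 2 (50.59, Casania, 2,885 units, $4,500.60):
Base rate for 50.59 is $7.30/unit.
Origin Casania qualifies under the Vinania–Casania agreement and 50.59 is covered: preferential rate Free applies instead.
Duty = $4,500.60 × 0% = $0.00.
Line 3 (54.88, Fareth, 110 units, $3,257.10):
Base rate for 54.88 is $0.11/unit.
54.88 has an FTA preferential rate, but origin Fareth is not Casania; base rate stands.
Duty = 110 × $0.11 = $12.10.
Total = $253,363.45 + $0.00 + $12.10 = $253,375.55.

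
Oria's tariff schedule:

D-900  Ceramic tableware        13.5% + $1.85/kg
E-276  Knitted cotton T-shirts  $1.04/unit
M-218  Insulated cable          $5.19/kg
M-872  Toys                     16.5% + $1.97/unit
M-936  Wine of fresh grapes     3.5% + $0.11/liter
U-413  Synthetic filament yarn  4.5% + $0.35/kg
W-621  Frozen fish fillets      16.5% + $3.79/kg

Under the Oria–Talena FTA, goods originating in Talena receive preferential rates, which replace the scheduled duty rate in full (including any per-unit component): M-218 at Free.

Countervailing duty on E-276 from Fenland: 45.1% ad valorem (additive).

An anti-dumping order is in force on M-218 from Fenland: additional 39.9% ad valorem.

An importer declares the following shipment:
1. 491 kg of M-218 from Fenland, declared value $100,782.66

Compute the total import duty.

$42,760.57

Line 1 (M-218, Fenland, 491 kg, $100,782.66):
Base rate for M-218 is $5.19/kg.
M-218 has an FTA preferential rate, but origin Fenland is not Talena; base rate stands.
Additional duty on M-218 from Fenland: +39.9% ad valorem. Applied ad valorem rate = 39.9%.
Duty = $100,782.66 × 39.9% + 491 × $5.19 = $42,760.57.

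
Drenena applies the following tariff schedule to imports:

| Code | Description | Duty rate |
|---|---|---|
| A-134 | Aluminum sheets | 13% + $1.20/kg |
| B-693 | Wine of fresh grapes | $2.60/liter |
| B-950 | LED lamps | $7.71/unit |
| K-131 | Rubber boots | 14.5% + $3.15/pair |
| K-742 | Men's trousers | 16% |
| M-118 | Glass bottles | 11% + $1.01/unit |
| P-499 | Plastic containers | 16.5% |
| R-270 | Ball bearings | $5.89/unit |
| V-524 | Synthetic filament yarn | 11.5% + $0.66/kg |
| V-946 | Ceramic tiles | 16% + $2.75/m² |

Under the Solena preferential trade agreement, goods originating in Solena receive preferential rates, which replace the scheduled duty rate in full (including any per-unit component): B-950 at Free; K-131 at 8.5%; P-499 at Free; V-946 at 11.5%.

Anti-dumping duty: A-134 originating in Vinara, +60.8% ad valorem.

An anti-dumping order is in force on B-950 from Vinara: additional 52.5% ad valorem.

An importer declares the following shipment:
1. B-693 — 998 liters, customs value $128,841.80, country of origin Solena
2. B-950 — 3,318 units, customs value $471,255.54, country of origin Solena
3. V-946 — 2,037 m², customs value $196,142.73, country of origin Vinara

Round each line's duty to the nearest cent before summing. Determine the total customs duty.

$39,579.39

Line 1 (B-693, Solena, 998 liters, $128,841.80):
Base rate for B-693 is $2.60/liter.
Origin Solena is the FTA partner but B-693 is not on the preference list; base rate stands.
Duty = 998 × $2.60 = $2,594.80.
Line 2 (B-950, Solena, 3,318 units, $471,255.54):
Base rate for B-950 is $7.71/unit.
Origin Solena qualifies under the Drenena–Solena agreement and B-950 is covered: preferential rate Free applies instead.
The additional-duty order on B-950 targets Vinara, not Solena; it does not apply.
Duty = $471,255.54 × 0% = $0.00.
Line 3 (V-946, Vinara, 2,037 m², $196,142.73):
Base rate for V-946 is 16% + $2.75/m².
V-946 has an FTA preferential rate, but origin Vinara is not Solena; base rate stands.
Duty = $196,142.73 × 16% + 2,037 × $2.75 = $36,984.59.
Total = $2,594.80 + $0.00 + $36,984.59 = $39,579.39.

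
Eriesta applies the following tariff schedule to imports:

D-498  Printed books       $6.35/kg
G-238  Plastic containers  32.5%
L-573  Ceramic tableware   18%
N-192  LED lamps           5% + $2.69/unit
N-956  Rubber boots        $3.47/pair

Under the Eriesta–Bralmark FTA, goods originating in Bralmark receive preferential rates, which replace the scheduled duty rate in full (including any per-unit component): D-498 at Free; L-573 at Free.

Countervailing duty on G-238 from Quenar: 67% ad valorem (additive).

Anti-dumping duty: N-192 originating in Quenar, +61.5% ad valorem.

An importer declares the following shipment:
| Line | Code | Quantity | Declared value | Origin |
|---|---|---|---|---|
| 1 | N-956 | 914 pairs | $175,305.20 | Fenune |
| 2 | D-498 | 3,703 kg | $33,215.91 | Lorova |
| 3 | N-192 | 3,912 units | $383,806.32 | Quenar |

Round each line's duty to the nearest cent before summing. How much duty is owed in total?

$292,440.11

Line 1 (N-956, Fenune, 914 pairs, $175,305.20):
Base rate for N-956 is $3.47/pair.
Duty = 914 × $3.47 = $3,171.58.
Line 2 (D-498, Lorova, 3,703 kg, $33,215.91):
Base rate for D-498 is $6.35/kg.
D-498 has an FTA preferential rate, but origin Lorova is not Bralmark; base rate stands.
Duty = 3,703 × $6.35 = $23,514.05.
Line 3 (N-192, Quenar, 3,912 units, $383,806.32):
Base rate for N-192 is 5% + $2.69/unit.
Additional duty on N-192 from Quenar: +61.5%. Applied ad valorem rate: 5% + 61.5% = 66.5%.
Duty = $383,806.32 × 66.5% + 3,912 × $2.69 = $265,754.48.
Total = $3,171.58 + $23,514.05 + $265,754.48 = $292,440.11.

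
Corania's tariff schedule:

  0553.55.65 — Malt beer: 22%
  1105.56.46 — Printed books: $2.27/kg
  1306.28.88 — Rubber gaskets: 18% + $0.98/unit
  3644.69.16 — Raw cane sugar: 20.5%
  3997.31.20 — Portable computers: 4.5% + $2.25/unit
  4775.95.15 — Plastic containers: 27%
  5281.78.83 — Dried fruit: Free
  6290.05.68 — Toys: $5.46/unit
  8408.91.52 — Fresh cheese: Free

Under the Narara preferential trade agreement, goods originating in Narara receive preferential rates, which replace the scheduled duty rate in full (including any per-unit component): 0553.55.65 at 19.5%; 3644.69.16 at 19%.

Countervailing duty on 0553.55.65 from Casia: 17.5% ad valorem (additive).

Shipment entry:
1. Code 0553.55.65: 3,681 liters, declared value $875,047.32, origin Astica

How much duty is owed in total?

Line 1 (0553.55.65, Astica, 3,681 liters, $875,047.32):
Base rate for 0553.55.65 is 22%.
0553.55.65 has an FTA preferential rate, but origin Astica is not Narara; base rate stands.
The additional-duty order on 0553.55.65 targets Casia, not Astica; it does not apply.
Duty = $875,047.32 × 22% = $192,510.41.

$192,510.41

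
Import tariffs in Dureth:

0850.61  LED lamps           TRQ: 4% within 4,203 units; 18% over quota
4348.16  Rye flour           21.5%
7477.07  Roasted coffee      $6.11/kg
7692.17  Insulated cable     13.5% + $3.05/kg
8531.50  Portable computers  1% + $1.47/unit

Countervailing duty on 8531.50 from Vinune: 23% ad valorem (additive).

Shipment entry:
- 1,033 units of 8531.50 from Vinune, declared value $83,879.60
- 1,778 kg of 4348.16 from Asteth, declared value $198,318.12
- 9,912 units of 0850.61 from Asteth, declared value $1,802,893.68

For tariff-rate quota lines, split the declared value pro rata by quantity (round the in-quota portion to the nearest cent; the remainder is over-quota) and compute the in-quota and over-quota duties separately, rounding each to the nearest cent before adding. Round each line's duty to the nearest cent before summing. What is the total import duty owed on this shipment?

$281,781.16

Line 1 (8531.50, Vinune, 1,033 units, $83,879.60):
Base rate for 8531.50 is 1% + $1.47/unit.
Additional duty on 8531.50 from Vinune: +23%. Applied ad valorem rate: 1% + 23% = 24%.
Duty = $83,879.60 × 24% + 1,033 × $1.47 = $21,649.61.
Line 2 (4348.16, Asteth, 1,778 kg, $198,318.12):
Base rate for 4348.16 is 21.5%.
Duty = $198,318.12 × 21.5% = $42,638.40.
Line 3 (0850.61, Asteth, 9,912 units, $1,802,893.68):
Code 0850.61 is under a tariff-rate quota (threshold 4,203 units). In-quota: 4,203 units at 4%; over-quota: 5,709 units at 18%.
Pro-rata value split: in-quota = $1,802,893.68 × 4,203/9,912 = $764,483.67; over-quota = $1,802,893.68 − $764,483.67 = $1,038,410.01.
In-quota duty = $764,483.67 × 4% = $30,579.35. Over-quota duty = $1,038,410.01 × 18% = $186,913.80.
Line duty = $30,579.35 + $186,913.80 = $217,493.15.
Total = $21,649.61 + $42,638.40 + $217,493.15 = $281,781.16.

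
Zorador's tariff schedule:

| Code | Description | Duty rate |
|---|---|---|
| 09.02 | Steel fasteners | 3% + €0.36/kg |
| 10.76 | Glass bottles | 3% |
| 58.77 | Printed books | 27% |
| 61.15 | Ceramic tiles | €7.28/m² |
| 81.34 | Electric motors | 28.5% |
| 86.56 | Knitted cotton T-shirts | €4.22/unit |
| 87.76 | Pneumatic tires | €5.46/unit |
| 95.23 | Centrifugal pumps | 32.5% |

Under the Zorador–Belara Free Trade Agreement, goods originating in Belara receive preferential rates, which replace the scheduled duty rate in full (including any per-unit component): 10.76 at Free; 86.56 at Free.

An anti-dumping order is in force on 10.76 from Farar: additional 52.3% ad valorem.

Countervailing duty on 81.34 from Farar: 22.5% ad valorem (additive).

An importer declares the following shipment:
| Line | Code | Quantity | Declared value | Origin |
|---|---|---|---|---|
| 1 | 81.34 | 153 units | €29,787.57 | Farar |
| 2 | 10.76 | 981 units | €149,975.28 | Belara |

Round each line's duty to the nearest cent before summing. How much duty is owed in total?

€15,191.66

Line 1 (81.34, Farar, 153 units, €29,787.57):
Base rate for 81.34 is 28.5%.
Additional duty on 81.34 from Farar: +22.5%. Applied ad valorem rate: 28.5% + 22.5% = 51%.
Duty = €29,787.57 × 51% = €15,191.66.
Line 2 (10.76, Belara, 981 units, €149,975.28):
Base rate for 10.76 is 3%.
Origin Belara qualifies under the Zorador–Belara agreement and 10.76 is covered: preferential rate Free applies instead.
The additional-duty order on 10.76 targets Farar, not Belara; it does not apply.
Duty = €149,975.28 × 0% = €0.00.
Total = €15,191.66 + €0.00 = €15,191.66.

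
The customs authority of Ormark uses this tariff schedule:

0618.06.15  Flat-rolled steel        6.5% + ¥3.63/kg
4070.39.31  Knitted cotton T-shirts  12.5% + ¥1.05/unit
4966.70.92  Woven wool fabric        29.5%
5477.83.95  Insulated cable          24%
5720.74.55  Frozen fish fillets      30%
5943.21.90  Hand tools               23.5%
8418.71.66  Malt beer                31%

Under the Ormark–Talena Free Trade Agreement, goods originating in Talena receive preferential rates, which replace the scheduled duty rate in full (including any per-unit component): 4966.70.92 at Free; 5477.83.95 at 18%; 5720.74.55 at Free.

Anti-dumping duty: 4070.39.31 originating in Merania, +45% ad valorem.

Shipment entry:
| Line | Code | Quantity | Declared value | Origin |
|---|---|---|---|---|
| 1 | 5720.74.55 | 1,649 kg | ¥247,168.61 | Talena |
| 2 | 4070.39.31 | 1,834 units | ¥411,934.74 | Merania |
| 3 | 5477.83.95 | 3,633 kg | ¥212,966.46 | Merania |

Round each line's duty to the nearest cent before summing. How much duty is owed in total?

Line 1 (5720.74.55, Talena, 1,649 kg, ¥247,168.61):
Base rate for 5720.74.55 is 30%.
Origin Talena qualifies under the Ormark–Talena agreement and 5720.74.55 is covered: preferential rate Free applies instead.
Duty = ¥247,168.61 × 0% = ¥0.00.
Line 2 (4070.39.31, Merania, 1,834 units, ¥411,934.74):
Base rate for 4070.39.31 is 12.5% + ¥1.05/unit.
Additional duty on 4070.39.31 from Merania: +45%. Applied ad valorem rate: 12.5% + 45% = 57.5%.
Duty = ¥411,934.74 × 57.5% + 1,834 × ¥1.05 = ¥238,788.18.
Line 3 (5477.83.95, Merania, 3,633 kg, ¥212,966.46):
Base rate for 5477.83.95 is 24%.
5477.83.95 has an FTA preferential rate, but origin Merania is not Talena; base rate stands.
Duty = ¥212,966.46 × 24% = ¥51,111.95.
Total = ¥0.00 + ¥238,788.18 + ¥51,111.95 = ¥289,900.13.

¥289,900.13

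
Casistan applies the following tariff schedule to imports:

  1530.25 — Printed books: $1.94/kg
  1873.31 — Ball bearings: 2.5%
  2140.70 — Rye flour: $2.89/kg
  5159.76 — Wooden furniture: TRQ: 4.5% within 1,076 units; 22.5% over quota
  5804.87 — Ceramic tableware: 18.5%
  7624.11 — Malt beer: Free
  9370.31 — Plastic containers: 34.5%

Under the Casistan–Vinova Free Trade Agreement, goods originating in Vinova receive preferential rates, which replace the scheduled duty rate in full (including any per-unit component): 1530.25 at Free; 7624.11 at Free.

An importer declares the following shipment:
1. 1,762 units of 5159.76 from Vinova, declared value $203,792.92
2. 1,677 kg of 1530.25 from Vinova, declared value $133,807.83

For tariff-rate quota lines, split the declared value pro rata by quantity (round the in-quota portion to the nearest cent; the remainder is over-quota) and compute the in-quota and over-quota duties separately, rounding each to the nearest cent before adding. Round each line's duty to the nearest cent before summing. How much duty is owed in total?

Line 1 (5159.76, Vinova, 1,762 units, $203,792.92):
Code 5159.76 is under a tariff-rate quota (threshold 1,076 units). In-quota: 1,076 units at 4.5%; over-quota: 686 units at 22.5%.
Pro-rata value split: in-quota = $203,792.92 × 1,076/1,762 = $124,450.16; over-quota = $203,792.92 − $124,450.16 = $79,342.76.
In-quota duty = $124,450.16 × 4.5% = $5,600.26. Over-quota duty = $79,342.76 × 22.5% = $17,852.12.
Line duty = $5,600.26 + $17,852.12 = $23,452.38.
Line 2 (1530.25, Vinova, 1,677 kg, $133,807.83):
Base rate for 1530.25 is $1.94/kg.
Origin Vinova qualifies under the Casistan–Vinova agreement and 1530.25 is covered: preferential rate Free applies instead.
Duty = $133,807.83 × 0% = $0.00.
Total = $23,452.38 + $0.00 = $23,452.38.

$23,452.38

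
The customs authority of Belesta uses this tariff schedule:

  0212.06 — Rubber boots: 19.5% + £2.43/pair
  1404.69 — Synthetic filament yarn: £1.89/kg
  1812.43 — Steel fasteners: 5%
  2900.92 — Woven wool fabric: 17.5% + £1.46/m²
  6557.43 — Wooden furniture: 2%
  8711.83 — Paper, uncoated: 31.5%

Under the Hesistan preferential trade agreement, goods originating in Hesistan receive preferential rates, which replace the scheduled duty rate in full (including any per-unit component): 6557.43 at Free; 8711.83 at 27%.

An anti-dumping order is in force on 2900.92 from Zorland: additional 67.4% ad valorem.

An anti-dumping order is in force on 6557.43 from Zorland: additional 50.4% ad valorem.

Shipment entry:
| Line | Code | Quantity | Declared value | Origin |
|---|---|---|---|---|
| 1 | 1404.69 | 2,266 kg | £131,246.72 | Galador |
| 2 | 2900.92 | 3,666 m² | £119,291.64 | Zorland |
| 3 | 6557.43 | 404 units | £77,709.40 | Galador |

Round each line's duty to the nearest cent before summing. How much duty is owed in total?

£112,467.89

Line 1 (1404.69, Galador, 2,266 kg, £131,246.72):
Base rate for 1404.69 is £1.89/kg.
Duty = 2,266 × £1.89 = £4,282.74.
Line 2 (2900.92, Zorland, 3,666 m², £119,291.64):
Base rate for 2900.92 is 17.5% + £1.46/m².
Additional duty on 2900.92 from Zorland: +67.4%. Applied ad valorem rate: 17.5% + 67.4% = 84.9%.
Duty = £119,291.64 × 84.9% + 3,666 × £1.46 = £106,630.96.
Line 3 (6557.43, Galador, 404 units, £77,709.40):
Base rate for 6557.43 is 2%.
6557.43 has an FTA preferential rate, but origin Galador is not Hesistan; base rate stands.
The additional-duty order on 6557.43 targets Zorland, not Galador; it does not apply.
Duty = £77,709.40 × 2% = £1,554.19.
Total = £4,282.74 + £106,630.96 + £1,554.19 = £112,467.89.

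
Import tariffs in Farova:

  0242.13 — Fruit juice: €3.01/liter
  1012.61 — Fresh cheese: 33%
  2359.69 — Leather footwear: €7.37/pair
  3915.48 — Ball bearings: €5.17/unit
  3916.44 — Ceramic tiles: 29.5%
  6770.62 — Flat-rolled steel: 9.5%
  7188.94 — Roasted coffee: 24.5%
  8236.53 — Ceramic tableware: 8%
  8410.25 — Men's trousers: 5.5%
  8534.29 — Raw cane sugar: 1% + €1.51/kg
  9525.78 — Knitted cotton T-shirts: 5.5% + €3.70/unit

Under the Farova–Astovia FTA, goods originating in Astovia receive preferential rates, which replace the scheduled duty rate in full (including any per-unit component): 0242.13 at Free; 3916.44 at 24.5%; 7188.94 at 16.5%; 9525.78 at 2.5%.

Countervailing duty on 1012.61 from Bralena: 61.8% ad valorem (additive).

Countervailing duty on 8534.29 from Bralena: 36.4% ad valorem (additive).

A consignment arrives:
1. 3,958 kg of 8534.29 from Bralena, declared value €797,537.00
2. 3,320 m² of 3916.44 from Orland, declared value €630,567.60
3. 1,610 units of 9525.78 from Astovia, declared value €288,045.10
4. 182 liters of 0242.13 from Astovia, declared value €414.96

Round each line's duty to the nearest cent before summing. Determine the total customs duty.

Line 1 (8534.29, Bralena, 3,958 kg, €797,537.00):
Base rate for 8534.29 is 1% + €1.51/kg.
Additional duty on 8534.29 from Bralena: +36.4%. Applied ad valorem rate: 1% + 36.4% = 37.4%.
Duty = €797,537.00 × 37.4% + 3,958 × €1.51 = €304,255.42.
Line 2 (3916.44, Orland, 3,320 m², €630,567.60):
Base rate for 3916.44 is 29.5%.
3916.44 has an FTA preferential rate, but origin Orland is not Astovia; base rate stands.
Duty = €630,567.60 × 29.5% = €186,017.44.
Line 3 (9525.78, Astovia, 1,610 units, €288,045.10):
Base rate for 9525.78 is 5.5% + €3.70/unit.
Origin Astovia qualifies under the Farova–Astovia agreement and 9525.78 is covered: preferential rate 2.5% applies instead.
Duty = €288,045.10 × 2.5% = €7,201.13.
Line 4 (0242.13, Astovia, 182 liters, €414.96):
Base rate for 0242.13 is €3.01/liter.
Origin Astovia qualifies under the Farova–Astovia agreement and 0242.13 is covered: preferential rate Free applies instead.
Duty = €414.96 × 0% = €0.00.
Total = €304,255.42 + €186,017.44 + €7,201.13 + €0.00 = €497,473.99.

€497,473.99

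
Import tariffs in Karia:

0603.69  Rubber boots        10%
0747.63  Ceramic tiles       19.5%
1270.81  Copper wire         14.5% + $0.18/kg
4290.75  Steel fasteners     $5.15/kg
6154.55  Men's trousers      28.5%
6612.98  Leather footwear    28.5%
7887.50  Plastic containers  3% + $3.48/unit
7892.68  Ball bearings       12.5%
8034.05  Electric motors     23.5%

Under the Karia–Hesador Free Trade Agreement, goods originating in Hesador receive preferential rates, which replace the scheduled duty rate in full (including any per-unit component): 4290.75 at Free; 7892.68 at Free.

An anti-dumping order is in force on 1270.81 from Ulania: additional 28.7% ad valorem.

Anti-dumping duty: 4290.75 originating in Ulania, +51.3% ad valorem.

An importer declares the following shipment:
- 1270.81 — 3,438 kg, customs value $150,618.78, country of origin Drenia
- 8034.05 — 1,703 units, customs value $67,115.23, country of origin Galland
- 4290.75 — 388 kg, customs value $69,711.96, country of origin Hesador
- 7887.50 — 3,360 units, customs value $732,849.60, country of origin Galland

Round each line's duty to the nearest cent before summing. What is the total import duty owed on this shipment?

$71,908.93

Line 1 (1270.81, Drenia, 3,438 kg, $150,618.78):
Base rate for 1270.81 is 14.5% + $0.18/kg.
The additional-duty order on 1270.81 targets Ulania, not Drenia; it does not apply.
Duty = $150,618.78 × 14.5% + 3,438 × $0.18 = $22,458.56.
Line 2 (8034.05, Galland, 1,703 units, $67,115.23):
Base rate for 8034.05 is 23.5%.
Duty = $67,115.23 × 23.5% = $15,772.08.
Line 3 (4290.75, Hesador, 388 kg, $69,711.96):
Base rate for 4290.75 is $5.15/kg.
Origin Hesador qualifies under the Karia–Hesador agreement and 4290.75 is covered: preferential rate Free applies instead.
The additional-duty order on 4290.75 targets Ulania, not Hesador; it does not apply.
Duty = $69,711.96 × 0% = $0.00.
Line 4 (7887.50, Galland, 3,360 units, $732,849.60):
Base rate for 7887.50 is 3% + $3.48/unit.
Duty = $732,849.60 × 3% + 3,360 × $3.48 = $33,678.29.
Total = $22,458.56 + $15,772.08 + $0.00 + $33,678.29 = $71,908.93.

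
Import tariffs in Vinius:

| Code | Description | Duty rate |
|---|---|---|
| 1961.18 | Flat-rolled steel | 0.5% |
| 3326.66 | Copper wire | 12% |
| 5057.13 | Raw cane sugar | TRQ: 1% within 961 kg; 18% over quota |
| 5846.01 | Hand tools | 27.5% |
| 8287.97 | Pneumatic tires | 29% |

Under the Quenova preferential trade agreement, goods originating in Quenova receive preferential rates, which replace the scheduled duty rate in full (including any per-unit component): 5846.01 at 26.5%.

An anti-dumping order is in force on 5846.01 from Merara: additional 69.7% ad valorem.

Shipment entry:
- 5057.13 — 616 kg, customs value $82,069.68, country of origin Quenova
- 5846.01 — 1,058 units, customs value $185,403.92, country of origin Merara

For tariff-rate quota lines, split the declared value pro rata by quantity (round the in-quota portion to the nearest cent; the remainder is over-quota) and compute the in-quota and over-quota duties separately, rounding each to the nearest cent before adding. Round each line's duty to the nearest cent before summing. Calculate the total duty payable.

Line 1 (5057.13, Quenova, 616 kg, $82,069.68):
Code 5057.13 is under a tariff-rate quota (threshold 961 kg). Quantity 616 kg is within the quota, so the in-quota rate 1% applies to the full value.
Duty = $82,069.68 × 1% = $820.70.
Line 2 (5846.01, Merara, 1,058 units, $185,403.92):
Base rate for 5846.01 is 27.5%.
5846.01 has an FTA preferential rate, but origin Merara is not Quenova; base rate stands.
Additional duty on 5846.01 from Merara: +69.7%. Applied ad valorem rate: 27.5% + 69.7% = 97.2%.
Duty = $185,403.92 × 97.2% = $180,212.61.
Total = $820.70 + $180,212.61 = $181,033.31.

$181,033.31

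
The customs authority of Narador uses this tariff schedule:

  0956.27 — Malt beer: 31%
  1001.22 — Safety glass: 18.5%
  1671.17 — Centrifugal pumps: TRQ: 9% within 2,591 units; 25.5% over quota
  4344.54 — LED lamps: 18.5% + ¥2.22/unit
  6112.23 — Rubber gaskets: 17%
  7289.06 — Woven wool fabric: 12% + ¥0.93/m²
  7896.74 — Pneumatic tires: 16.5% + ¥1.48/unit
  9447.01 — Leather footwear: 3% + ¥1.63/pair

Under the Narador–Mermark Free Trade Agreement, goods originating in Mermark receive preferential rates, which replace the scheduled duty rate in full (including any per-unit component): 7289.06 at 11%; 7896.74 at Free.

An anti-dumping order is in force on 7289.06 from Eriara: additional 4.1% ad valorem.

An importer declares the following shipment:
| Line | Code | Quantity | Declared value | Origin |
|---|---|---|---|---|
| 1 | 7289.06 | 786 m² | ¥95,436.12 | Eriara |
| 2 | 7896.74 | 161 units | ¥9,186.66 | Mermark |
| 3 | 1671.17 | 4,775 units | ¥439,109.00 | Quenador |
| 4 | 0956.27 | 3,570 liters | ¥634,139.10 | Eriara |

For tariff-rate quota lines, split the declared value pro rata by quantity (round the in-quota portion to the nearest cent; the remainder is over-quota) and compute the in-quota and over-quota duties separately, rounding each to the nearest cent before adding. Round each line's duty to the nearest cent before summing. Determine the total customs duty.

Line 1 (7289.06, Eriara, 786 m², ¥95,436.12):
Base rate for 7289.06 is 12% + ¥0.93/m².
7289.06 has an FTA preferential rate, but origin Eriara is not Mermark; base rate stands.
Additional duty on 7289.06 from Eriara: +4.1%. Applied ad valorem rate: 12% + 4.1% = 16.1%.
Duty = ¥95,436.12 × 16.1% + 786 × ¥0.93 = ¥16,096.20.
Line 2 (7896.74, Mermark, 161 units, ¥9,186.66):
Base rate for 7896.74 is 16.5% + ¥1.48/unit.
Origin Mermark qualifies under the Narador–Mermark agreement and 7896.74 is covered: preferential rate Free applies instead.
Duty = ¥9,186.66 × 0% = ¥0.00.
Line 3 (1671.17, Quenador, 4,775 units, ¥439,109.00):
Code 1671.17 is under a tariff-rate quota (threshold 2,591 units). In-quota: 2,591 units at 9%; over-quota: 2,184 units at 25.5%.
Pro-rata value split: in-quota = ¥439,109.00 × 2,591/4,775 = ¥238,268.36; over-quota = ¥439,109.00 − ¥238,268.36 = ¥200,840.64.
In-quota duty = ¥238,268.36 × 9% = ¥21,444.15. Over-quota duty = ¥200,840.64 × 25.5% = ¥51,214.36.
Line duty = ¥21,444.15 + ¥51,214.36 = ¥72,658.51.
Line 4 (0956.27, Eriara, 3,570 liters, ¥634,139.10):
Base rate for 0956.27 is 31%.
Duty = ¥634,139.10 × 31% = ¥196,583.12.
Total = ¥16,096.20 + ¥0.00 + ¥72,658.51 + ¥196,583.12 = ¥285,337.83.

¥285,337.83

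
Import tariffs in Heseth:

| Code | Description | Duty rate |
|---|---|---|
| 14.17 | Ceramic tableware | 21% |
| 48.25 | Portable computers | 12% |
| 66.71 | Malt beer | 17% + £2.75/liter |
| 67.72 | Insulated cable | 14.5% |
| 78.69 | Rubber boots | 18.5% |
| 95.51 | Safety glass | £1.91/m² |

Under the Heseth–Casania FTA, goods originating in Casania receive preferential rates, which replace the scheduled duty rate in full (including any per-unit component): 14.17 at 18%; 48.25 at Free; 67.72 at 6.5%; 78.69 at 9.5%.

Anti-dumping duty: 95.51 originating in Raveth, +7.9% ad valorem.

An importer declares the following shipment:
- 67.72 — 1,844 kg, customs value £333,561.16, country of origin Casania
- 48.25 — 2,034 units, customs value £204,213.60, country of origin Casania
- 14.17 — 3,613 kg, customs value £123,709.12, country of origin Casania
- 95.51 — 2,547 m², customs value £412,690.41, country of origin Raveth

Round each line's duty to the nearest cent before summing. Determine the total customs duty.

Line 1 (67.72, Casania, 1,844 kg, £333,561.16):
Base rate for 67.72 is 14.5%.
Origin Casania qualifies under the Heseth–Casania agreement and 67.72 is covered: preferential rate 6.5% applies instead.
Duty = £333,561.16 × 6.5% = £21,681.48.
Line 2 (48.25, Casania, 2,034 units, £204,213.60):
Base rate for 48.25 is 12%.
Origin Casania qualifies under the Heseth–Casania agreement and 48.25 is covered: preferential rate Free applies instead.
Duty = £204,213.60 × 0% = £0.00.
Line 3 (14.17, Casania, 3,613 kg, £123,709.12):
Base rate for 14.17 is 21%.
Origin Casania qualifies under the Heseth–Casania agreement and 14.17 is covered: preferential rate 18% applies instead.
Duty = £123,709.12 × 18% = £22,267.64.
Line 4 (95.51, Raveth, 2,547 m², £412,690.41):
Base rate for 95.51 is £1.91/m².
Additional duty on 95.51 from Raveth: +7.9% ad valorem. Applied ad valorem rate = 7.9%.
Duty = £412,690.41 × 7.9% + 2,547 × £1.91 = £37,467.31.
Total = £21,681.48 + £0.00 + £22,267.64 + £37,467.31 = £81,416.43.

£81,416.43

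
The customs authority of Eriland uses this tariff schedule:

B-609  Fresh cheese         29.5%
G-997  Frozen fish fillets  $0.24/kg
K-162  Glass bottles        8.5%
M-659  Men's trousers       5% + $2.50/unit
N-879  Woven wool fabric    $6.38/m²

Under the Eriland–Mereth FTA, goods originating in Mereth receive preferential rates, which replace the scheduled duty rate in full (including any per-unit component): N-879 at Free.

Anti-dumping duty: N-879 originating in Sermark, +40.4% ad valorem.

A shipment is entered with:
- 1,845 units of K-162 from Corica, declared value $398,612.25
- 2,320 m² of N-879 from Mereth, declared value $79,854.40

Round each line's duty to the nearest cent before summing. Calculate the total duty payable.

$33,882.04

Line 1 (K-162, Corica, 1,845 units, $398,612.25):
Base rate for K-162 is 8.5%.
Duty = $398,612.25 × 8.5% = $33,882.04.
Line 2 (N-879, Mereth, 2,320 m², $79,854.40):
Base rate for N-879 is $6.38/m².
Origin Mereth qualifies under the Eriland–Mereth agreement and N-879 is covered: preferential rate Free applies instead.
The additional-duty order on N-879 targets Sermark, not Mereth; it does not apply.
Duty = $79,854.40 × 0% = $0.00.
Total = $33,882.04 + $0.00 = $33,882.04.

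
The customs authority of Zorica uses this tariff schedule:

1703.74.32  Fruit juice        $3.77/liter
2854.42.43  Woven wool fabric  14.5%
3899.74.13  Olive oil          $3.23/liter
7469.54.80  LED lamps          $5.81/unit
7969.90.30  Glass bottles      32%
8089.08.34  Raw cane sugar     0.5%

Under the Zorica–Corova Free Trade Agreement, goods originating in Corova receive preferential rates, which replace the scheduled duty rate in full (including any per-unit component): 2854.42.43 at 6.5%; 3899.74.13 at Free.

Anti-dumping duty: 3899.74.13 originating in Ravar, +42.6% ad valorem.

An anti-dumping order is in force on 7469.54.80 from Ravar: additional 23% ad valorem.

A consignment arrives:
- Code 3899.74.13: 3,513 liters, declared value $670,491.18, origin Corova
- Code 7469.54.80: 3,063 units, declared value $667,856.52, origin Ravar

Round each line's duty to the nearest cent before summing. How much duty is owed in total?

Line 1 (3899.74.13, Corova, 3,513 liters, $670,491.18):
Base rate for 3899.74.13 is $3.23/liter.
Origin Corova qualifies under the Zorica–Corova agreement and 3899.74.13 is covered: preferential rate Free applies instead.
The additional-duty order on 3899.74.13 targets Ravar, not Corova; it does not apply.
Duty = $670,491.18 × 0% = $0.00.
Line 2 (7469.54.80, Ravar, 3,063 units, $667,856.52):
Base rate for 7469.54.80 is $5.81/unit.
Additional duty on 7469.54.80 from Ravar: +23% ad valorem. Applied ad valorem rate = 23%.
Duty = $667,856.52 × 23% + 3,063 × $5.81 = $171,403.03.
Total = $0.00 + $171,403.03 = $171,403.03.

$171,403.03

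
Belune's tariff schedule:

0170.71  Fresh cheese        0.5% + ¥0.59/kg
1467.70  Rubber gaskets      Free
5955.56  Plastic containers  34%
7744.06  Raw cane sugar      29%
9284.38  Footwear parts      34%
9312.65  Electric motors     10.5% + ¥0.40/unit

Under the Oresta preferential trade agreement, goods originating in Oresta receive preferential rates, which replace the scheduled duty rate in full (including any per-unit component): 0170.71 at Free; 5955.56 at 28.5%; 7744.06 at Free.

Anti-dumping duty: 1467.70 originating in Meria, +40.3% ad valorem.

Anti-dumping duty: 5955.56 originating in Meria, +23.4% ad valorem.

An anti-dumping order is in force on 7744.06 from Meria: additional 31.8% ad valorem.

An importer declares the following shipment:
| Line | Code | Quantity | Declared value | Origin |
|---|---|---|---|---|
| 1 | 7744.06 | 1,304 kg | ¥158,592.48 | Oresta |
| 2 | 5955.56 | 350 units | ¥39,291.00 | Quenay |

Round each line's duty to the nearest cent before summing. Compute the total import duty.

¥13,358.94

Line 1 (7744.06, Oresta, 1,304 kg, ¥158,592.48):
Base rate for 7744.06 is 29%.
Origin Oresta qualifies under the Belune–Oresta agreement and 7744.06 is covered: preferential rate Free applies instead.
The additional-duty order on 7744.06 targets Meria, not Oresta; it does not apply.
Duty = ¥158,592.48 × 0% = ¥0.00.
Line 2 (5955.56, Quenay, 350 units, ¥39,291.00):
Base rate for 5955.56 is 34%.
5955.56 has an FTA preferential rate, but origin Quenay is not Oresta; base rate stands.
The additional-duty order on 5955.56 targets Meria, not Quenay; it does not apply.
Duty = ¥39,291.00 × 34% = ¥13,358.94.
Total = ¥0.00 + ¥13,358.94 = ¥13,358.94.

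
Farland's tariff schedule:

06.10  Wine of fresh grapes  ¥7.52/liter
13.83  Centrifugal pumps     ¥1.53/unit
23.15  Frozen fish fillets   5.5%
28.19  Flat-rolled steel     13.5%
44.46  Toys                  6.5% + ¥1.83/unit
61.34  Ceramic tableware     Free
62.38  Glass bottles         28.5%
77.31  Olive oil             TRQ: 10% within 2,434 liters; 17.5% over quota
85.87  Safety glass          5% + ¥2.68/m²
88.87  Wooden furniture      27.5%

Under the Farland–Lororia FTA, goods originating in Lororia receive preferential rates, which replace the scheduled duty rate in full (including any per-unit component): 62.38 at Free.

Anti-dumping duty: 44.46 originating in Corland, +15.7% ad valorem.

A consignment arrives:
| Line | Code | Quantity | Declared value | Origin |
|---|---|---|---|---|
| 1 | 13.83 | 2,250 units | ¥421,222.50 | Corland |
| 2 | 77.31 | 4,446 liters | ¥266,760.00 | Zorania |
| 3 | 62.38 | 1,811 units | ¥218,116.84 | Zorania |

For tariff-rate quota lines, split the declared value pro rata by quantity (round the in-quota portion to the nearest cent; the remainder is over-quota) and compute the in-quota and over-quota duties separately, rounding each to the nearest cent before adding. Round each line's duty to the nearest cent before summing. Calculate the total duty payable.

Line 1 (13.83, Corland, 2,250 units, ¥421,222.50):
Base rate for 13.83 is ¥1.53/unit.
Duty = 2,250 × ¥1.53 = ¥3,442.50.
Line 2 (77.31, Zorania, 4,446 liters, ¥266,760.00):
Code 77.31 is under a tariff-rate quota (threshold 2,434 liters). In-quota: 2,434 liters at 10%; over-quota: 2,012 liters at 17.5%.
Pro-rata value split: in-quota = ¥266,760.00 × 2,434/4,446 = ¥146,040.00; over-quota = ¥266,760.00 − ¥146,040.00 = ¥120,720.00.
In-quota duty = ¥146,040.00 × 10% = ¥14,604.00. Over-quota duty = ¥120,720.00 × 17.5% = ¥21,126.00.
Line duty = ¥14,604.00 + ¥21,126.00 = ¥35,730.00.
Line 3 (62.38, Zorania, 1,811 units, ¥218,116.84):
Base rate for 62.38 is 28.5%.
62.38 has an FTA preferential rate, but origin Zorania is not Lororia; base rate stands.
Duty = ¥218,116.84 × 28.5% = ¥62,163.30.
Total = ¥3,442.50 + ¥35,730.00 + ¥62,163.30 = ¥101,335.80.

¥101,335.80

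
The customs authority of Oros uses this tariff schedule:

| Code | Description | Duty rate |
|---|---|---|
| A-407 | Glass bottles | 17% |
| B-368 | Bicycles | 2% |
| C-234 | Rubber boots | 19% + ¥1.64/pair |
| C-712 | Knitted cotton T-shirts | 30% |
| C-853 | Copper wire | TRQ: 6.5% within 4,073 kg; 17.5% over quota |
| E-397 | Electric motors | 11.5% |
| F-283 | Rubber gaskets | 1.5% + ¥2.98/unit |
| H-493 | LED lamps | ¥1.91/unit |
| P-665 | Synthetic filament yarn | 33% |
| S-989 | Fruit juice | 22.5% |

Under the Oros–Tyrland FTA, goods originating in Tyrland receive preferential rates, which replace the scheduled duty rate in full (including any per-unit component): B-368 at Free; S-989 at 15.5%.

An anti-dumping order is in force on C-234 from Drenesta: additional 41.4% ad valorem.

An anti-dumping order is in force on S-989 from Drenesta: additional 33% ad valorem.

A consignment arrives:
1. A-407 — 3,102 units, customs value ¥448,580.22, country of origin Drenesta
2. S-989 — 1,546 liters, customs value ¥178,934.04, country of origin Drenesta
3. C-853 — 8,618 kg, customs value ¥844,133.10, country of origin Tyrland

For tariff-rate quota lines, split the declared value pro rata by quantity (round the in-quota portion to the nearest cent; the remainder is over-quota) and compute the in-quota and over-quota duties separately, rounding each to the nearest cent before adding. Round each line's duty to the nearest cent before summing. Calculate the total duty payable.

Line 1 (A-407, Drenesta, 3,102 units, ¥448,580.22):
Base rate for A-407 is 17%.
Duty = ¥448,580.22 × 17% = ¥76,258.64.
Line 2 (S-989, Drenesta, 1,546 liters, ¥178,934.04):
Base rate for S-989 is 22.5%.
S-989 has an FTA preferential rate, but origin Drenesta is not Tyrland; base rate stands.
Additional duty on S-989 from Drenesta: +33%. Applied ad valorem rate: 22.5% + 33% = 55.5%.
Duty = ¥178,934.04 × 55.5% = ¥99,308.39.
Line 3 (C-853, Tyrland, 8,618 kg, ¥844,133.10):
Code C-853 is under a tariff-rate quota (threshold 4,073 kg). In-quota: 4,073 kg at 6.5%; over-quota: 4,545 kg at 17.5%.
Pro-rata value split: in-quota = ¥844,133.10 × 4,073/8,618 = ¥398,950.35; over-quota = ¥844,133.10 − ¥398,950.35 = ¥445,182.75.
In-quota duty = ¥398,950.35 × 6.5% = ¥25,931.77. Over-quota duty = ¥445,182.75 × 17.5% = ¥77,906.98.
Line duty = ¥25,931.77 + ¥77,906.98 = ¥103,838.75.
Total = ¥76,258.64 + ¥99,308.39 + ¥103,838.75 = ¥279,405.78.

¥279,405.78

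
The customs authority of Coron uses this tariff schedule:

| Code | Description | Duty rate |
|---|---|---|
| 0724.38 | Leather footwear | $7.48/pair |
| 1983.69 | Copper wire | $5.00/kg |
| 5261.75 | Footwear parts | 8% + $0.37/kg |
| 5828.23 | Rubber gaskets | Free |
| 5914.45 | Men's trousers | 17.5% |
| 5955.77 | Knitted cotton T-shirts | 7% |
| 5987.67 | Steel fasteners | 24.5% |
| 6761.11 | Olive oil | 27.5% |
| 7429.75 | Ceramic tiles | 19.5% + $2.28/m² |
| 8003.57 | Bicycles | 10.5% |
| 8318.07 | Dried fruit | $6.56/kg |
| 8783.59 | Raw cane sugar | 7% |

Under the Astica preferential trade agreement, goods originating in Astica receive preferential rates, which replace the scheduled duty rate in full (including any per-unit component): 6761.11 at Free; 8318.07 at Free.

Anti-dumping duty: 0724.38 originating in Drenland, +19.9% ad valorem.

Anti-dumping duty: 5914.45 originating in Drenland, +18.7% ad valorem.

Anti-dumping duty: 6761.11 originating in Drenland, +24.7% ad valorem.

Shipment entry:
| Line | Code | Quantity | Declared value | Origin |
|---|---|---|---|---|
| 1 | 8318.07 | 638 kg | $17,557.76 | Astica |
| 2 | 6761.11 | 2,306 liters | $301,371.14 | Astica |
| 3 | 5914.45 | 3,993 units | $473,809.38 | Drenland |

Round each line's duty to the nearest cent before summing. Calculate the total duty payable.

Line 1 (8318.07, Astica, 638 kg, $17,557.76):
Base rate for 8318.07 is $6.56/kg.
Origin Astica qualifies under the Coron–Astica agreement and 8318.07 is covered: preferential rate Free applies instead.
Duty = $17,557.76 × 0% = $0.00.
Line 2 (6761.11, Astica, 2,306 liters, $301,371.14):
Base rate for 6761.11 is 27.5%.
Origin Astica qualifies under the Coron–Astica agreement and 6761.11 is covered: preferential rate Free applies instead.
The additional-duty order on 6761.11 targets Drenland, not Astica; it does not apply.
Duty = $301,371.14 × 0% = $0.00.
Line 3 (5914.45, Drenland, 3,993 units, $473,809.38):
Base rate for 5914.45 is 17.5%.
Additional duty on 5914.45 from Drenland: +18.7%. Applied ad valorem rate: 17.5% + 18.7% = 36.2%.
Duty = $473,809.38 × 36.2% = $171,519.00.
Total = $0.00 + $0.00 + $171,519.00 = $171,519.00.

$171,519.00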